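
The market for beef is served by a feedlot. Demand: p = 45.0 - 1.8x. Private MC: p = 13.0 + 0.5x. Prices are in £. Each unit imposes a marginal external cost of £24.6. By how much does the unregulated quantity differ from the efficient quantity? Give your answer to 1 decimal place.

10.7 units

Market equilibrium (private): 13.0 + 0.5x = 45.0 - 1.8x → x_m = 13.9130.
Social marginal cost = private MC + MEC = 37.6 + 0.5x.
Set SMC = demand: 37.6 + 0.5x = 45.0 - 1.8x → x* = 3.2174.
Gap = |13.9130 − 3.2174| = 10.6956.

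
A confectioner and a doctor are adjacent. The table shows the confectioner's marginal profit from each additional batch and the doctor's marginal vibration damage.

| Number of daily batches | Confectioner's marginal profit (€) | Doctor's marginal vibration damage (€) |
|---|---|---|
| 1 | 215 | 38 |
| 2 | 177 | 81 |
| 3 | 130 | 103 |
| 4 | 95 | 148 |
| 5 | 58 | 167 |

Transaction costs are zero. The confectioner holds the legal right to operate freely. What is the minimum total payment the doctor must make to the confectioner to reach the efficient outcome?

€153

Left alone the confectioner would choose level 5 (marginal profit stays positive).
Efficient level: k* = 3 (marginal profit ≥ marginal vibration damage through 3).
The doctor must at least cover the confectioner's forgone profit from cutting 5→3: 95 + 58 = 153.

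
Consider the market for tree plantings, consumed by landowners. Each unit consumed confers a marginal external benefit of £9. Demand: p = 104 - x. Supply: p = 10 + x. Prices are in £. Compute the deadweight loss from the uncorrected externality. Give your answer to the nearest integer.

Market equilibrium (private): 10 + x = 104 - x → x_m = 47.0000.
Social marginal benefit = demand + MEB = 113 - x.
Set SMB = MC: 113 - x = 10 + x → x* = 51.5000.
The loss is the area between SMB and MC from x* to x_m; with linear curves that's a triangle of height MEB(x_m).
DWL = ½ × 4.5000 × 9.0000 = 20.2500.

DWL = £20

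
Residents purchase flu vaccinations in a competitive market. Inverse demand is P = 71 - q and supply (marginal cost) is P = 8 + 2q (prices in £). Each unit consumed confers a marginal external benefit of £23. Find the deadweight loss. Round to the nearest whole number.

DWL = £88

Market equilibrium (private): 8 + 2q = 71 - q → q_m = 21.0000.
Social marginal benefit = demand + MEB = 94 - q.
Set SMB = MC: 94 - q = 8 + 2q → q* = 28.6667.
The welfare-loss triangle has base |q_m − q*| and height MEB(q_m) (the vertical gap between SMB and MC is zero at q* and MEB at q_m).
DWL = ½ × 7.6667 × 23.0000 = 88.1671.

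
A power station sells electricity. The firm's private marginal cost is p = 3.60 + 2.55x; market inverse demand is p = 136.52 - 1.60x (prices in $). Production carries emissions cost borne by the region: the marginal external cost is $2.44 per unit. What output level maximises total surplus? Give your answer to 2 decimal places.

x* = 31.44

Social marginal cost = private MC + MEC = 6.04 + 2.55x.
Set SMC = demand: 6.04 + 2.55x = 136.52 - 1.60x → x* = 31.4410.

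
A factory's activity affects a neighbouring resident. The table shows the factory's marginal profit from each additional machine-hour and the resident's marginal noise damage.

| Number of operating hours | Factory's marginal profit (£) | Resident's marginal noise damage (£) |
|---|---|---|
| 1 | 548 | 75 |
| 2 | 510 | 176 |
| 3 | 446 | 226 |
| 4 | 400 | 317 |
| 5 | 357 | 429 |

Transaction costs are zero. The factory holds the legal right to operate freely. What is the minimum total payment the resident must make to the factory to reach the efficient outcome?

Left alone the factory would choose level 5 (marginal profit stays positive).
Efficient level: k* = 4 (marginal profit ≥ marginal noise damage through 4).
The resident must at least cover the factory's forgone profit from cutting 5→4: 357 = 357.

£357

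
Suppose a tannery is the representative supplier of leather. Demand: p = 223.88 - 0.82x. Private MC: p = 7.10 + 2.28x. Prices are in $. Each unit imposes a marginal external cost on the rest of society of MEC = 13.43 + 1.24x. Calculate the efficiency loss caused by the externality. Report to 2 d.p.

Market equilibrium (private): 7.10 + 2.28x = 223.88 - 0.82x → x_m = 69.9290.
Social marginal cost = private MC + MEC = 20.53 + 3.52x.
Set SMC = demand: 20.53 + 3.52x = 223.88 - 0.82x → x* = 46.8548.
The loss is the area between SMC and demand from x* to x_m; with linear curves that's a triangle of height MEC(x_m).
DWL = ½ × 23.0742 × 100.1420 = 1155.3483.

DWL = $1155.35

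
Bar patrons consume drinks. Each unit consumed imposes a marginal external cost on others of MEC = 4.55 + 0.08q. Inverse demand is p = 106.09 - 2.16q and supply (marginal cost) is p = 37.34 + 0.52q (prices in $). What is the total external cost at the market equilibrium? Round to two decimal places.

Market equilibrium (private): 37.34 + 0.52q = 106.09 - 2.16q → q_m = 25.6530.
Total external cost = ∫₀^{q_m} (4.55 + 0.08q) dq = 4.55×25.6530 + ½×0.08×25.6530² = 143.0442.

$143.04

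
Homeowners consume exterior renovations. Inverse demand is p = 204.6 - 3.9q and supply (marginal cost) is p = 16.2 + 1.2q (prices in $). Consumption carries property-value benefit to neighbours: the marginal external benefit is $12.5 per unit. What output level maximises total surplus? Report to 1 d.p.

Social marginal benefit = demand + MEB = 217.1 - 3.9q.
Set SMB = MC: 217.1 - 3.9q = 16.2 + 1.2q → q* = 39.3922.

q* = 39.4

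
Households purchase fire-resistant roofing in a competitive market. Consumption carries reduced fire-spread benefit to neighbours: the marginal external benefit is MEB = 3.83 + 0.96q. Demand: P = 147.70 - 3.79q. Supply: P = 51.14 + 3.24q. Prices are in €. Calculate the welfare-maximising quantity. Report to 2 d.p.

Social marginal benefit = demand + MEB = 151.53 - 2.83q.
Set SMB = MC: 151.53 - 2.83q = 51.14 + 3.24q → q* = 16.5387.

q* = 16.54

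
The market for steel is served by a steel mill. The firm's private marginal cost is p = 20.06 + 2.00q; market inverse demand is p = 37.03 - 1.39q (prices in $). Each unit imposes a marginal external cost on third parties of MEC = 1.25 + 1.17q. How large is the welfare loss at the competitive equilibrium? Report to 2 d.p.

DWL = $5.54

Market equilibrium (private): 20.06 + 2.00q = 37.03 - 1.39q → q_m = 5.0059.
Social marginal cost = private MC + MEC = 21.31 + 3.17q.
Set SMC = demand: 21.31 + 3.17q = 37.03 - 1.39q → q* = 3.4474.
Between q* and q_m the wedge SMC − demand runs linearly from 0 to MEC(q_m), so the loss is a triangle.
DWL = ½ × 1.5585 × 7.1069 = 5.5381.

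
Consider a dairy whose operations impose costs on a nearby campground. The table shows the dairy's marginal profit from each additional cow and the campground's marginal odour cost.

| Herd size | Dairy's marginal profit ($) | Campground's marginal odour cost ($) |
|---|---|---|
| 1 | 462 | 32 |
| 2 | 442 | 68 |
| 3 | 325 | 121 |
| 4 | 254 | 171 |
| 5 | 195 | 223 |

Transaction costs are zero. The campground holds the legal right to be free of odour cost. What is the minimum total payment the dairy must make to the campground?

$392

Efficient level: marginal profit ≥ marginal odour cost through level 4, so k* = 4.
With the campground holding the right, the dairy must at least compensate total damage at k*: 32 + 68 + 121 + 171 = 392.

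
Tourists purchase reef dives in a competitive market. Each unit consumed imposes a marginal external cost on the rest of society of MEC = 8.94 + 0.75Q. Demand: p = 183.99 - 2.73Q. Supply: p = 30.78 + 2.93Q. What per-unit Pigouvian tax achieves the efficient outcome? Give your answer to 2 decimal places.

tax = 25.82 per unit

Social marginal benefit = demand − MEC = 175.05 - 3.48Q.
Set SMB = MC: 175.05 - 3.48Q = 30.78 + 2.93Q → Q* = 22.5070.
The Pigouvian tax equals MEC at Q*: 8.94 + 0.75×22.5070 = 25.8203.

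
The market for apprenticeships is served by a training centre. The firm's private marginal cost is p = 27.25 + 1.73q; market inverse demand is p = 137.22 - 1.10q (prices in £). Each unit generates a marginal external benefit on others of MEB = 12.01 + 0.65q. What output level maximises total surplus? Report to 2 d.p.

Social marginal cost = private MC − MEB = 15.24 + 1.08q.
Set SMC = demand: 15.24 + 1.08q = 137.22 - 1.10q → q* = 55.9541.

q* = 55.95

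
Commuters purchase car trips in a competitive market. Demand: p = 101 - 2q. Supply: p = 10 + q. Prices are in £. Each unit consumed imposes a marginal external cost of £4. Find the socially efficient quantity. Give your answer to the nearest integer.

q* = 29

Social marginal benefit = demand − MEC = 97 - 2q.
Set SMB = MC: 97 - 2q = 10 + q → q* = 29.0000.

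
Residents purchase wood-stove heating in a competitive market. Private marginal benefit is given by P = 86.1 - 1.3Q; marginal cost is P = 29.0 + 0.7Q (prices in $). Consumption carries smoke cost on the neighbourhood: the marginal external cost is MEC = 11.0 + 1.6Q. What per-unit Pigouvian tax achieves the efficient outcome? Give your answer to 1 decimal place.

tax = $31.5 per unit

Social marginal benefit = demand − MEC = 75.1 - 2.9Q.
Set SMB = MC: 75.1 - 2.9Q = 29.0 + 0.7Q → Q* = 12.8056.
The Pigouvian tax equals MEC at Q*: 11.0 + 1.6×12.8056 = 31.4890.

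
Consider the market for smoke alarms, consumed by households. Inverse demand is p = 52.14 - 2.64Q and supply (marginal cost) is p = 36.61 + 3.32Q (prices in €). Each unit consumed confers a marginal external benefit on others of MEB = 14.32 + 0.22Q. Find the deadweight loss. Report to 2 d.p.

DWL = €19.32

Market equilibrium (private): 36.61 + 3.32Q = 52.14 - 2.64Q → Q_m = 2.6057.
Social marginal benefit = demand + MEB = 66.46 - 2.42Q.
Set SMB = MC: 66.46 - 2.42Q = 36.61 + 3.32Q → Q* = 5.2003.
The welfare-loss triangle has base |Q_m − Q*| and height MEB(Q_m) (the vertical gap between SMB and MC is zero at Q* and MEB at Q_m).
DWL = ½ × 2.5946 × 14.8933 = 19.3211.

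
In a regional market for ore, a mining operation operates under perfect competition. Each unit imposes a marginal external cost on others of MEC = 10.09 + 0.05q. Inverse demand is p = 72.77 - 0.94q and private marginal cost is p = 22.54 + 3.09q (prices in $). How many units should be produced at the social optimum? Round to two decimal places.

Social marginal cost = private MC + MEC = 32.63 + 3.14q.
Set SMC = demand: 32.63 + 3.14q = 72.77 - 0.94q → q* = 9.8382.

q* = 9.84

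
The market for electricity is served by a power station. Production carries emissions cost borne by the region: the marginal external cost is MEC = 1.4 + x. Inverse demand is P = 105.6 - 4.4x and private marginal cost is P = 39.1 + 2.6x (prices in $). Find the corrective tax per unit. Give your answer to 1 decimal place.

Social marginal cost = private MC + MEC = 40.5 + 3.6x.
Set SMC = demand: 40.5 + 3.6x = 105.6 - 4.4x → x* = 8.1375.
The Pigouvian tax equals MEC at x*: 1.4 + 1.0×8.1375 = 9.5375.

tax = $9.5 per unit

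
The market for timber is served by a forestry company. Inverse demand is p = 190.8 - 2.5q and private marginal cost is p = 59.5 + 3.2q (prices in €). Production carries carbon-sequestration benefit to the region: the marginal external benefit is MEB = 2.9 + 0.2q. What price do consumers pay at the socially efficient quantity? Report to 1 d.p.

P = €129.8

Social marginal cost = private MC − MEB = 56.6 + 3.0q.
Set SMC = demand: 56.6 + 3.0q = 190.8 - 2.5q → q* = 24.4000.
Consumer price on the demand curve at q*: 190.8 − 2.5×24.4000 = 129.8000.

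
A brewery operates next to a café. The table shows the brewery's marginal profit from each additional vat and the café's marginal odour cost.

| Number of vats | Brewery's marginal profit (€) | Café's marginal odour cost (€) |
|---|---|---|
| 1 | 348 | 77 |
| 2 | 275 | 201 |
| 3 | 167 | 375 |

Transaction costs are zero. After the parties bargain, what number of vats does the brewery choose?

2

Bargaining reaches the level where marginal profit last exceeds marginal odour cost.
That holds through level 2 (275 ≥ 201) but not at 3 (167 < 375).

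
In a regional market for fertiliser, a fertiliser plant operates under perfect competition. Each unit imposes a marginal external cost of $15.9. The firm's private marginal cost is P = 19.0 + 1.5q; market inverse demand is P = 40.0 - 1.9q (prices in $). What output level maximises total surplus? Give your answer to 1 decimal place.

q* = 1.5

Social marginal cost = private MC + MEC = 34.9 + 1.5q.
Set SMC = demand: 34.9 + 1.5q = 40.0 - 1.9q → q* = 1.5000.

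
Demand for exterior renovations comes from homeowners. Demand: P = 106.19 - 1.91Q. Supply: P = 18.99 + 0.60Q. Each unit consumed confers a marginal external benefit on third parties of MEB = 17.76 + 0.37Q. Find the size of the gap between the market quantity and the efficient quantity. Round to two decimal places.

Market equilibrium (private): 18.99 + 0.60Q = 106.19 - 1.91Q → Q_m = 34.7410.
Social marginal benefit = demand + MEB = 123.95 - 1.54Q.
Set SMB = MC: 123.95 - 1.54Q = 18.99 + 0.60Q → Q* = 49.0467.
Gap = |34.7410 − 49.0467| = 14.3057.

14.31 units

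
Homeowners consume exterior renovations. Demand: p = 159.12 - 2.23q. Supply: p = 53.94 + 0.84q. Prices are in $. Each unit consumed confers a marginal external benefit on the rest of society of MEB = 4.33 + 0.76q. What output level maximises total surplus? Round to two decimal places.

q* = 47.41

Social marginal benefit = demand + MEB = 163.45 - 1.47q.
Set SMB = MC: 163.45 - 1.47q = 53.94 + 0.84q → q* = 47.4069.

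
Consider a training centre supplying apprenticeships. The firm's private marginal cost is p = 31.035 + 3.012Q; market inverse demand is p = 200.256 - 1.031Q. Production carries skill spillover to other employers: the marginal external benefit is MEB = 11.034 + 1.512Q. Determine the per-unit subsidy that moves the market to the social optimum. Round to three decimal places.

Social marginal cost = private MC − MEB = 20.001 + 1.500Q.
Set SMC = demand: 20.001 + 1.500Q = 200.256 - 1.031Q → Q* = 71.2189.
The Pigouvian subsidy equals MEB at Q*: 11.034 + 1.512×71.2189 = 118.7170.

subsidy = 118.717 per unit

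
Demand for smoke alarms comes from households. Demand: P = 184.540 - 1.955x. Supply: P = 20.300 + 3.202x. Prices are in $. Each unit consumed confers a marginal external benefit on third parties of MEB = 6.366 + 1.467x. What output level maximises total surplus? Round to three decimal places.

Social marginal benefit = demand + MEB = 190.906 - 0.488x.
Set SMB = MC: 190.906 - 0.488x = 20.300 + 3.202x → x* = 46.2347.

x* = 46.235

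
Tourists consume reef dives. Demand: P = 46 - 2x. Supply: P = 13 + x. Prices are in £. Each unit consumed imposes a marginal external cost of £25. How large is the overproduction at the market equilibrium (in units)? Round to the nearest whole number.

8 units

Market equilibrium (private): 13 + x = 46 - 2x → x_m = 11.0000.
Social marginal benefit = demand − MEC = 21 - 2x.
Set SMB = MC: 21 - 2x = 13 + x → x* = 2.6667.
Gap = |11.0000 − 2.6667| = 8.3333.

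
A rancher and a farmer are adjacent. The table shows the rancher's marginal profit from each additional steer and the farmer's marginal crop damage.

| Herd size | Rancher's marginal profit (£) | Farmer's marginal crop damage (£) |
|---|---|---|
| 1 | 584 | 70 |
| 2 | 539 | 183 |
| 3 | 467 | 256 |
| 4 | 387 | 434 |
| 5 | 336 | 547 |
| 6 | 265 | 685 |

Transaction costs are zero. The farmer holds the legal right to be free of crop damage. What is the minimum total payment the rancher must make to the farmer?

£509

Efficient level: marginal profit ≥ marginal crop damage through level 3, so k* = 3.
With the farmer holding the right, the rancher must at least compensate total damage at k*: 70 + 183 + 256 = 509.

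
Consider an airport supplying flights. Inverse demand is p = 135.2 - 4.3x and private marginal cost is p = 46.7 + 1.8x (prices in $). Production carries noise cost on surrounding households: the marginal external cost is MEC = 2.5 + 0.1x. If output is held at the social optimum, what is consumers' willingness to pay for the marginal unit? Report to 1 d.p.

P = $75.6

Social marginal cost = private MC + MEC = 49.2 + 1.9x.
Set SMC = demand: 49.2 + 1.9x = 135.2 - 4.3x → x* = 13.8710.
Consumer price on the demand curve at x*: 135.2 − 4.3×13.8710 = 75.5547.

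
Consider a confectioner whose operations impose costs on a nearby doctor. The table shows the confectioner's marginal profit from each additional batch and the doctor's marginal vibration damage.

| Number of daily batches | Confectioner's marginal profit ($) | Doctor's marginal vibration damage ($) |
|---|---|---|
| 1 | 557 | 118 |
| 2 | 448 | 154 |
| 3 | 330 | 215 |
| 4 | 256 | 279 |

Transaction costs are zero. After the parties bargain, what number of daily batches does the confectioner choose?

3

Bargaining reaches the level where marginal profit last exceeds marginal vibration damage.
That holds through level 3 (330 ≥ 215) but not at 4 (256 < 279).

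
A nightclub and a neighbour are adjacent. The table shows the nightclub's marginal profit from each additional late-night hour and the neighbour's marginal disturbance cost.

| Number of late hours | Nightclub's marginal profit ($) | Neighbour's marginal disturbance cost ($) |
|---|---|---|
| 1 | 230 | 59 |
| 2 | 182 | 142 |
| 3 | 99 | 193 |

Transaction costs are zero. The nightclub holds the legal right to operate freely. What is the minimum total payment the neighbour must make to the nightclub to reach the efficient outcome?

Left alone the nightclub would choose level 3 (marginal profit stays positive).
Efficient level: k* = 2 (marginal profit ≥ marginal disturbance cost through 2).
The neighbour must at least cover the nightclub's forgone profit from cutting 3→2: 99 = 99.

$99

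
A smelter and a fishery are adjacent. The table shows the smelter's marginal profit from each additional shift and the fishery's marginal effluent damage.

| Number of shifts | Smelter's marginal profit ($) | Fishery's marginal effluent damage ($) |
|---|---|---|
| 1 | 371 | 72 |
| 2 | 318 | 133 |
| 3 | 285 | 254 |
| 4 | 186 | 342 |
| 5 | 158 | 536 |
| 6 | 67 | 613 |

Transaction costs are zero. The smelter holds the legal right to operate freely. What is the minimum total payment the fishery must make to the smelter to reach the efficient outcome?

$411

Left alone the smelter would choose level 6 (marginal profit stays positive).
Efficient level: k* = 3 (marginal profit ≥ marginal effluent damage through 3).
The fishery must at least cover the smelter's forgone profit from cutting 6→3: 186 + 158 + 67 = 411.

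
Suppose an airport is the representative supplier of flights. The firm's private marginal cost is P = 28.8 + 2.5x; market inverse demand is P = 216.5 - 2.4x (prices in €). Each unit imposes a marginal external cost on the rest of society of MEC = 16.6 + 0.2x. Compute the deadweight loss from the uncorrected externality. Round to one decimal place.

DWL = €57.7

Market equilibrium (private): 28.8 + 2.5x = 216.5 - 2.4x → x_m = 38.3061.
Social marginal cost = private MC + MEC = 45.4 + 2.7x.
Set SMC = demand: 45.4 + 2.7x = 216.5 - 2.4x → x* = 33.5490.
The welfare-loss triangle has base |x_m − x*| and height MEC(x_m) (the vertical gap between SMC and demand is zero at x* and MEC at x_m).
DWL = ½ × 4.7571 × 24.2612 = 57.7065.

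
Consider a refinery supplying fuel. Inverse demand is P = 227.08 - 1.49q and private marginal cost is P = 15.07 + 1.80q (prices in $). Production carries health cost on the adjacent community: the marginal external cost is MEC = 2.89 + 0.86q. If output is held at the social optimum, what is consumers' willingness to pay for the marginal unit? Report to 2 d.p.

Social marginal cost = private MC + MEC = 17.96 + 2.66q.
Set SMC = demand: 17.96 + 2.66q = 227.08 - 1.49q → q* = 50.3904.
Consumer price on the demand curve at q*: 227.08 − 1.49×50.3904 = 151.9983.

P = $152.00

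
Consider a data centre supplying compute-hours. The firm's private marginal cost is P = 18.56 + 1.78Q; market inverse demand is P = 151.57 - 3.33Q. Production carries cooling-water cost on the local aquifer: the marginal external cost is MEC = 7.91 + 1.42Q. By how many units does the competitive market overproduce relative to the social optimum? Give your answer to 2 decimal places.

Market equilibrium (private): 18.56 + 1.78Q = 151.57 - 3.33Q → Q_m = 26.0294.
Social marginal cost = private MC + MEC = 26.47 + 3.20Q.
Set SMC = demand: 26.47 + 3.20Q = 151.57 - 3.33Q → Q* = 19.1577.
Gap = |26.0294 − 19.1577| = 6.8717.

6.87 units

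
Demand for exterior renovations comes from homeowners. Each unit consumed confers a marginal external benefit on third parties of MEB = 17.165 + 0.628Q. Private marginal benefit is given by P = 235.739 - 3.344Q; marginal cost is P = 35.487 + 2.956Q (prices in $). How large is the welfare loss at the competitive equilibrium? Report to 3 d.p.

Market equilibrium (private): 35.487 + 2.956Q = 235.739 - 3.344Q → Q_m = 31.7860.
Social marginal benefit = demand + MEB = 252.904 - 2.716Q.
Set SMB = MC: 252.904 - 2.716Q = 35.487 + 2.956Q → Q* = 38.3316.
Between Q* and Q_m the wedge SMB − MC runs linearly from 0 to MEB(Q_m), so the loss is a triangle.
DWL = ½ × 6.5456 × 37.1266 = 121.5079.

DWL = $121.508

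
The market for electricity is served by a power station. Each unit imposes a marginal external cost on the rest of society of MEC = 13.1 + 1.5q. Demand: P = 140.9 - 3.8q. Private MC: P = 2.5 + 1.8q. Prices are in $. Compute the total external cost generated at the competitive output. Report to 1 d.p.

Market equilibrium (private): 2.5 + 1.8q = 140.9 - 3.8q → q_m = 24.7143.
Total external cost = ∫₀^{q_m} (13.1 + 1.5q) dq = 13.1×24.7143 + ½×1.5×24.7143² = 781.8548.

$781.9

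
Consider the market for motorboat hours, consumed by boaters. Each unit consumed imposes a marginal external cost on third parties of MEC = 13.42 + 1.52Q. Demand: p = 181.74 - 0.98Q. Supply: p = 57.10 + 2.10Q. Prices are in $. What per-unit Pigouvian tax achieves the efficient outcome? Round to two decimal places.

tax = $50.17 per unit

Social marginal benefit = demand − MEC = 168.32 - 2.50Q.
Set SMB = MC: 168.32 - 2.50Q = 57.10 + 2.10Q → Q* = 24.1783.
The Pigouvian tax equals MEC at Q*: 13.42 + 1.52×24.1783 = 50.1710.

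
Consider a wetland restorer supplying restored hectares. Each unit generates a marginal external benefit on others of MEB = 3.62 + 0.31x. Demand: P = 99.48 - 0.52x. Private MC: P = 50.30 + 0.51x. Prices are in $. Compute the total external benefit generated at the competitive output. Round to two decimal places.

$526.22

Market equilibrium (private): 50.30 + 0.51x = 99.48 - 0.52x → x_m = 47.7476.
Total external benefit = ∫₀^{x_m} (3.62 + 0.31x) dx = 3.62×47.7476 + ½×0.31×47.7476² = 526.2205.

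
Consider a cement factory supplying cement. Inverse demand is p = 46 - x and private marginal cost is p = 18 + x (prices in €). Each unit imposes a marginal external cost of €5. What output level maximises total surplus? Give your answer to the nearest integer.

x* = 12

Social marginal cost = private MC + MEC = 23 + x.
Set SMC = demand: 23 + x = 46 - x → x* = 11.5000.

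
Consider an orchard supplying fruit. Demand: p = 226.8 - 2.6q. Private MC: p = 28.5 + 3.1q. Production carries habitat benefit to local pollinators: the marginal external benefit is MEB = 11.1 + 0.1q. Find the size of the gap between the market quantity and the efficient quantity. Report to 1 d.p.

Market equilibrium (private): 28.5 + 3.1q = 226.8 - 2.6q → q_m = 34.7895.
Social marginal cost = private MC − MEB = 17.4 + 3.0q.
Set SMC = demand: 17.4 + 3.0q = 226.8 - 2.6q → q* = 37.3929.
Gap = |34.7895 − 37.3929| = 2.6034.

2.6 units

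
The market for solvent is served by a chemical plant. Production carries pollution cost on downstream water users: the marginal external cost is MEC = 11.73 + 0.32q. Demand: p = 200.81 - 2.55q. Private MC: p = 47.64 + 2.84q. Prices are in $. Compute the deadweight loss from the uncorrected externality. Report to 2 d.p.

DWL = $37.97

Market equilibrium (private): 47.64 + 2.84q = 200.81 - 2.55q → q_m = 28.4174.
Social marginal cost = private MC + MEC = 59.37 + 3.16q.
Set SMC = demand: 59.37 + 3.16q = 200.81 - 2.55q → q* = 24.7706.
Height of the DWL triangle at q_m is SMC(q_m) − demand(q_m) = MEC(q_m) = 20.8236.
DWL = ½ × 3.6468 × 20.8236 = 37.9698.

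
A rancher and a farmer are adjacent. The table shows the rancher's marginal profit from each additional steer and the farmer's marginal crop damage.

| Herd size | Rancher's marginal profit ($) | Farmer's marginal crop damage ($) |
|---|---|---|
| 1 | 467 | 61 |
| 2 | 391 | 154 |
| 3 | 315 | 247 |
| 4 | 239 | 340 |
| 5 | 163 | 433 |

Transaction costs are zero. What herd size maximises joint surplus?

Bargaining reaches the level where marginal profit last exceeds marginal crop damage.
That holds through level 3 (315 ≥ 247) but not at 4 (239 < 340).

3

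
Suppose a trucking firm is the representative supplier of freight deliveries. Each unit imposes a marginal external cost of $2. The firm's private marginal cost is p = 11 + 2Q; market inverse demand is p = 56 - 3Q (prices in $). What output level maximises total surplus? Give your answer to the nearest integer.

Social marginal cost = private MC + MEC = 13 + 2Q.
Set SMC = demand: 13 + 2Q = 56 - 3Q → Q* = 8.6000.

Q* = 9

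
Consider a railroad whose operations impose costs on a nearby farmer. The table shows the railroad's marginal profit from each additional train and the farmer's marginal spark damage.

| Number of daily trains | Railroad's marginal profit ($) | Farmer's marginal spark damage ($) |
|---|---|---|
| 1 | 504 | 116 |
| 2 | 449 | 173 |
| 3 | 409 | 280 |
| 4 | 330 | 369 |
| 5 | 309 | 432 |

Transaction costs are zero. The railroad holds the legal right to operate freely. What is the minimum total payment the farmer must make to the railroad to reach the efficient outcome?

Left alone the railroad would choose level 5 (marginal profit stays positive).
Efficient level: k* = 3 (marginal profit ≥ marginal spark damage through 3).
The farmer must at least cover the railroad's forgone profit from cutting 5→3: 330 + 309 = 639.

$639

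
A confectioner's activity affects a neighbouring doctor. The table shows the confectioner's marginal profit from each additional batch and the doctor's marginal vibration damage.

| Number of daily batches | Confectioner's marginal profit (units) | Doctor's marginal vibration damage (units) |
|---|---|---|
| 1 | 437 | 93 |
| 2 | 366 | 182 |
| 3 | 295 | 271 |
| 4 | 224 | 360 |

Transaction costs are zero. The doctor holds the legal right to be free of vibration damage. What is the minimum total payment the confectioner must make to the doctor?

546

Efficient level: marginal profit ≥ marginal vibration damage through level 3, so k* = 3.
With the doctor holding the right, the confectioner must at least compensate total damage at k*: 93 + 182 + 271 = 546.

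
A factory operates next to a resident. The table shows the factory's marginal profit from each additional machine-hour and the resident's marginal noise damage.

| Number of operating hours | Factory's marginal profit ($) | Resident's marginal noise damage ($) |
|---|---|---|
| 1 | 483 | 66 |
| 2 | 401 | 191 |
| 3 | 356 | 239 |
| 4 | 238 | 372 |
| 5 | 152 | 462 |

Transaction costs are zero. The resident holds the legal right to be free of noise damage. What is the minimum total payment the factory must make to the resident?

$496

Efficient level: marginal profit ≥ marginal noise damage through level 3, so k* = 3.
With the resident holding the right, the factory must at least compensate total damage at k*: 66 + 191 + 239 = 496.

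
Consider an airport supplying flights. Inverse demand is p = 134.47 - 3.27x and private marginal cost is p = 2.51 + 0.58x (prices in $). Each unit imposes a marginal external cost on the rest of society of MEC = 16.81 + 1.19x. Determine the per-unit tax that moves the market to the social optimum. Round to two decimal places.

tax = $44.00 per unit

Social marginal cost = private MC + MEC = 19.32 + 1.77x.
Set SMC = demand: 19.32 + 1.77x = 134.47 - 3.27x → x* = 22.8472.
The Pigouvian tax equals MEC at x*: 16.81 + 1.19×22.8472 = 43.9982.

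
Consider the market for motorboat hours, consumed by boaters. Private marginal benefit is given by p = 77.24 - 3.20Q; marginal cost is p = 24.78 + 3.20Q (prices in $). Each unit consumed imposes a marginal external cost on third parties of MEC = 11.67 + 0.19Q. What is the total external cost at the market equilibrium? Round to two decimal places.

Market equilibrium (private): 24.78 + 3.20Q = 77.24 - 3.20Q → Q_m = 8.1969.
Total external cost = ∫₀^{Q_m} (11.67 + 0.19Q) dQ = 11.67×8.1969 + ½×0.19×8.1969² = 102.0408.

$102.04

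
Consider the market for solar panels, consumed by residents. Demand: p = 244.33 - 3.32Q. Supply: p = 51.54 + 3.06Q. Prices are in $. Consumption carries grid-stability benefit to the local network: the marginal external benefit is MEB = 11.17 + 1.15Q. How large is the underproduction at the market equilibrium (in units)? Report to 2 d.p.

Market equilibrium (private): 51.54 + 3.06Q = 244.33 - 3.32Q → Q_m = 30.2179.
Social marginal benefit = demand + MEB = 255.50 - 2.17Q.
Set SMB = MC: 255.50 - 2.17Q = 51.54 + 3.06Q → Q* = 38.9981.
Gap = |30.2179 − 38.9981| = 8.7802.

8.78 units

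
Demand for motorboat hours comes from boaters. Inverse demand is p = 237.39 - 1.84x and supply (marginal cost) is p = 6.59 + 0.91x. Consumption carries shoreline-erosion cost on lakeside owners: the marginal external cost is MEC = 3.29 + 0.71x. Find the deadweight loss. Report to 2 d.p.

Market equilibrium (private): 6.59 + 0.91x = 237.39 - 1.84x → x_m = 83.9273.
Social marginal benefit = demand − MEC = 234.10 - 2.55x.
Set SMB = MC: 234.10 - 2.55x = 6.59 + 0.91x → x* = 65.7543.
Between x* and x_m the wedge MC − SMB runs linearly from 0 to MEC(x_m), so the loss is a triangle.
DWL = ½ × 18.1730 × 62.8784 = 571.3446.

DWL = 571.34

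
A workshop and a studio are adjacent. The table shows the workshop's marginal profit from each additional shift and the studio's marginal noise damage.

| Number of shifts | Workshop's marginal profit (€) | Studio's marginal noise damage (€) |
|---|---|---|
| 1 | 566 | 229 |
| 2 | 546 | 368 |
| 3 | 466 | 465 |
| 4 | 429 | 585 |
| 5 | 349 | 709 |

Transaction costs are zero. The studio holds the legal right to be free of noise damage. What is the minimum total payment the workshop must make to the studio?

Efficient level: marginal profit ≥ marginal noise damage through level 3, so k* = 3.
With the studio holding the right, the workshop must at least compensate total damage at k*: 229 + 368 + 465 = 1062.

€1062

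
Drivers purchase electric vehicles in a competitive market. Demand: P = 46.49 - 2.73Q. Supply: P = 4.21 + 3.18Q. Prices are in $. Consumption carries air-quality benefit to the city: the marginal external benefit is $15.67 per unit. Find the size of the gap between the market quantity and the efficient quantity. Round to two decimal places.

2.65 units

Market equilibrium (private): 4.21 + 3.18Q = 46.49 - 2.73Q → Q_m = 7.1540.
Social marginal benefit = demand + MEB = 62.16 - 2.73Q.
Set SMB = MC: 62.16 - 2.73Q = 4.21 + 3.18Q → Q* = 9.8054.
Gap = |7.1540 − 9.8054| = 2.6514.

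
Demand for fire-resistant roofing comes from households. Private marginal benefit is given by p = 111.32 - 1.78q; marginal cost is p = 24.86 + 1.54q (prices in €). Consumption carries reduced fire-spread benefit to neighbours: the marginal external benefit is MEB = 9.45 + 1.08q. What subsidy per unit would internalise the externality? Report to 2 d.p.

subsidy = €55.69 per unit

Social marginal benefit = demand + MEB = 120.77 - 0.70q.
Set SMB = MC: 120.77 - 0.70q = 24.86 + 1.54q → q* = 42.8170.
The Pigouvian subsidy equals MEB at q*: 9.45 + 1.08×42.8170 = 55.6924.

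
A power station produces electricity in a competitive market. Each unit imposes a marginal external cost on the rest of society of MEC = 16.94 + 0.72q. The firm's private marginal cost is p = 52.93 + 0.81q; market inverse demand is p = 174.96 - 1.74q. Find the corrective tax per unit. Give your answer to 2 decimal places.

tax = 40.08 per unit

Social marginal cost = private MC + MEC = 69.87 + 1.53q.
Set SMC = demand: 69.87 + 1.53q = 174.96 - 1.74q → q* = 32.1376.
The Pigouvian tax equals MEC at q*: 16.94 + 0.72×32.1376 = 40.0791.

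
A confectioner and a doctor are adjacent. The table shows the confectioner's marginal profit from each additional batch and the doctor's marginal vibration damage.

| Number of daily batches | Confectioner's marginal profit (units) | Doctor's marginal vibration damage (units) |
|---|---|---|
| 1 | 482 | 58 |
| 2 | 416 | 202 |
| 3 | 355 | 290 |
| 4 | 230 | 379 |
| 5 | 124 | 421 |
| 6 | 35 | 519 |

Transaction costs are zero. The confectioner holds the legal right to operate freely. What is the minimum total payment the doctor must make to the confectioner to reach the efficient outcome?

Left alone the confectioner would choose level 6 (marginal profit stays positive).
Efficient level: k* = 3 (marginal profit ≥ marginal vibration damage through 3).
The doctor must at least cover the confectioner's forgone profit from cutting 6→3: 230 + 124 + 35 = 389.

389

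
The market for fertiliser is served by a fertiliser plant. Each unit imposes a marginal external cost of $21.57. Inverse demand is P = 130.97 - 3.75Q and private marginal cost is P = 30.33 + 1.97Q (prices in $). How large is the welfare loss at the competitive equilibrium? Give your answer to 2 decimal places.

DWL = $40.67

Market equilibrium (private): 30.33 + 1.97Q = 130.97 - 3.75Q → Q_m = 17.5944.
Social marginal cost = private MC + MEC = 51.90 + 1.97Q.
Set SMC = demand: 51.90 + 1.97Q = 130.97 - 3.75Q → Q* = 13.8234.
Between Q* and Q_m the wedge SMC − demand runs linearly from 0 to MEC(Q_m), so the loss is a triangle.
DWL = ½ × 3.7710 × 21.5700 = 40.6702.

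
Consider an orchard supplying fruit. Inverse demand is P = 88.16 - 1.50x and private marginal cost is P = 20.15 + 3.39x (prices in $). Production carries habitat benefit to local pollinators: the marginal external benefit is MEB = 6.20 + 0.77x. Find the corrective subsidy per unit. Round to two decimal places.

Social marginal cost = private MC − MEB = 13.95 + 2.62x.
Set SMC = demand: 13.95 + 2.62x = 88.16 - 1.50x → x* = 18.0121.
The Pigouvian subsidy equals MEB at x*: 6.20 + 0.77×18.0121 = 20.0693.

subsidy = $20.07 per unit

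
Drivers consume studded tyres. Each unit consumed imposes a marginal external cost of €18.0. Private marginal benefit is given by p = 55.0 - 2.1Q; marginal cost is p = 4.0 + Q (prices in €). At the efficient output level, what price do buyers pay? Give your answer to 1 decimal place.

Social marginal benefit = demand − MEC = 37.0 - 2.1Q.
Set SMB = MC: 37.0 - 2.1Q = 4.0 + Q → Q* = 10.6452.
Consumer price on the demand curve at Q*: 55.0 − 2.1×10.6452 = 32.6451.

P = €32.6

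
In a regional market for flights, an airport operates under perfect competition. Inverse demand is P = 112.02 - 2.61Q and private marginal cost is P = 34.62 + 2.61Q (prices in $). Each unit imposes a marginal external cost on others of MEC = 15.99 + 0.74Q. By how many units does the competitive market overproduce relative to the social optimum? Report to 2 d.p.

Market equilibrium (private): 34.62 + 2.61Q = 112.02 - 2.61Q → Q_m = 14.8276.
Social marginal cost = private MC + MEC = 50.61 + 3.35Q.
Set SMC = demand: 50.61 + 3.35Q = 112.02 - 2.61Q → Q* = 10.3037.
Gap = |14.8276 − 10.3037| = 4.5239.

4.52 units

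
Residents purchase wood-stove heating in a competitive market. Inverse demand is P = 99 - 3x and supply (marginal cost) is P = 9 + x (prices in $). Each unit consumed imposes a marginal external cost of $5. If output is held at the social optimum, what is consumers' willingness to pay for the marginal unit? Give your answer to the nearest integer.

Social marginal benefit = demand − MEC = 94 - 3x.
Set SMB = MC: 94 - 3x = 9 + x → x* = 21.2500.
Consumer price on the demand curve at x*: 99 − 3×21.2500 = 35.2500.

P = $35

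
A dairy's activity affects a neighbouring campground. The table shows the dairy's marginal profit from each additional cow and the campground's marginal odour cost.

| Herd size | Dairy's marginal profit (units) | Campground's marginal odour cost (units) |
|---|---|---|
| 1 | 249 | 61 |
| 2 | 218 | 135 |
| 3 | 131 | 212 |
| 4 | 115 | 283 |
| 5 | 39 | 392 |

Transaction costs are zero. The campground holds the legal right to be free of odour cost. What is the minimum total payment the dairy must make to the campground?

196

Efficient level: marginal profit ≥ marginal odour cost through level 2, so k* = 2.
With the campground holding the right, the dairy must at least compensate total damage at k*: 61 + 135 = 196.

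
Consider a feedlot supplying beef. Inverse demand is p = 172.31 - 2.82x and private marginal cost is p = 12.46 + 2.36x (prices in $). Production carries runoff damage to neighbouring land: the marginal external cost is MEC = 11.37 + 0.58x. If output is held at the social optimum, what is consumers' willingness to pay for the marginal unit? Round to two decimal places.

Social marginal cost = private MC + MEC = 23.83 + 2.94x.
Set SMC = demand: 23.83 + 2.94x = 172.31 - 2.82x → x* = 25.7778.
Consumer price on the demand curve at x*: 172.31 − 2.82×25.7778 = 99.6166.

P = $99.62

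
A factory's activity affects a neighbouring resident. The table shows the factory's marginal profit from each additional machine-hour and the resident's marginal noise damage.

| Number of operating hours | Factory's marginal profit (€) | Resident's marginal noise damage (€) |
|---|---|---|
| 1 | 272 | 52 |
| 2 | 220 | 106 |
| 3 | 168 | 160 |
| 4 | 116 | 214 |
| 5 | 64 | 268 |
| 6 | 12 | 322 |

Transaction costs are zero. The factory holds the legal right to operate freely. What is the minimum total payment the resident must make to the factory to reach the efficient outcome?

€192

Left alone the factory would choose level 6 (marginal profit stays positive).
Efficient level: k* = 3 (marginal profit ≥ marginal noise damage through 3).
The resident must at least cover the factory's forgone profit from cutting 6→3: 116 + 64 + 12 = 192.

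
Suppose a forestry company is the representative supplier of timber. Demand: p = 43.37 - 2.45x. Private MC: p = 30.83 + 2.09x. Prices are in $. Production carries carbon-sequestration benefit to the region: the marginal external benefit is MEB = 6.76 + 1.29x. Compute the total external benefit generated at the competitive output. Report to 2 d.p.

Market equilibrium (private): 30.83 + 2.09x = 43.37 - 2.45x → x_m = 2.7621.
Total external benefit = ∫₀^{x_m} (6.76 + 1.29x) dx = 6.76×2.7621 + ½×1.29×2.7621² = 23.5926.

$23.59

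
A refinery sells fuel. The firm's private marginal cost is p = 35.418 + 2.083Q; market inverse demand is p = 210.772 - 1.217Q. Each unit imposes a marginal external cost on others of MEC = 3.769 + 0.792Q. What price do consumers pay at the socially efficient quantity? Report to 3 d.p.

P = 159.741

Social marginal cost = private MC + MEC = 39.187 + 2.875Q.
Set SMC = demand: 39.187 + 2.875Q = 210.772 - 1.217Q → Q* = 41.9318.
Consumer price on the demand curve at Q*: 210.772 − 1.217×41.9318 = 159.7410.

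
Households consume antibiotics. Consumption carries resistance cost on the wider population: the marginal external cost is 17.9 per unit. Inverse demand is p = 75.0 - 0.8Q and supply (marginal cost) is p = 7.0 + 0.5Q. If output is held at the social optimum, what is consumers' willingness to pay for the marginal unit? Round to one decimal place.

P = 44.2

Social marginal benefit = demand − MEC = 57.1 - 0.8Q.
Set SMB = MC: 57.1 - 0.8Q = 7.0 + 0.5Q → Q* = 38.5385.
Consumer price on the demand curve at Q*: 75.0 − 0.8×38.5385 = 44.1692.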